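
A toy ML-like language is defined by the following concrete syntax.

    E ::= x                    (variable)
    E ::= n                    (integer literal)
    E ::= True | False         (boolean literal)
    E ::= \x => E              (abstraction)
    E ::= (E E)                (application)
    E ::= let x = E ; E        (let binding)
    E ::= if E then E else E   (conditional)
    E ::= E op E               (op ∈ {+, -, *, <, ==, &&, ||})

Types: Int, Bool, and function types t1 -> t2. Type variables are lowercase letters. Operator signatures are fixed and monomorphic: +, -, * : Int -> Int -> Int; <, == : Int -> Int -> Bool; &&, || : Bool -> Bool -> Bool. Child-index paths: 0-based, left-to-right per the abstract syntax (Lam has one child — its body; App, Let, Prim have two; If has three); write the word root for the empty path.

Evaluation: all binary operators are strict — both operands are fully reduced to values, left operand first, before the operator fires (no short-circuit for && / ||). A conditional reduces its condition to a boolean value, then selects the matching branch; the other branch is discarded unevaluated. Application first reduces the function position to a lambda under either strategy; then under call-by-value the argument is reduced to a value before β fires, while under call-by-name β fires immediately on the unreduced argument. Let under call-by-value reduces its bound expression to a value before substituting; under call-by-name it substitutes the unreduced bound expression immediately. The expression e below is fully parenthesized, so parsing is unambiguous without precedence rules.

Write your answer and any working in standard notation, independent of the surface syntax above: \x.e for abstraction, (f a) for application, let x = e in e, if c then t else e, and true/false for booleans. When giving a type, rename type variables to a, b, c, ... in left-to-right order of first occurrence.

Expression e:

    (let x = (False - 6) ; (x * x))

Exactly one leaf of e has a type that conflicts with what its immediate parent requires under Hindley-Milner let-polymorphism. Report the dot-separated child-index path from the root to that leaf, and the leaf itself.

Derivation:
  unify Bool ~ Int
  FAIL: mismatch Bool ~ Int

Answer: 0.0 : false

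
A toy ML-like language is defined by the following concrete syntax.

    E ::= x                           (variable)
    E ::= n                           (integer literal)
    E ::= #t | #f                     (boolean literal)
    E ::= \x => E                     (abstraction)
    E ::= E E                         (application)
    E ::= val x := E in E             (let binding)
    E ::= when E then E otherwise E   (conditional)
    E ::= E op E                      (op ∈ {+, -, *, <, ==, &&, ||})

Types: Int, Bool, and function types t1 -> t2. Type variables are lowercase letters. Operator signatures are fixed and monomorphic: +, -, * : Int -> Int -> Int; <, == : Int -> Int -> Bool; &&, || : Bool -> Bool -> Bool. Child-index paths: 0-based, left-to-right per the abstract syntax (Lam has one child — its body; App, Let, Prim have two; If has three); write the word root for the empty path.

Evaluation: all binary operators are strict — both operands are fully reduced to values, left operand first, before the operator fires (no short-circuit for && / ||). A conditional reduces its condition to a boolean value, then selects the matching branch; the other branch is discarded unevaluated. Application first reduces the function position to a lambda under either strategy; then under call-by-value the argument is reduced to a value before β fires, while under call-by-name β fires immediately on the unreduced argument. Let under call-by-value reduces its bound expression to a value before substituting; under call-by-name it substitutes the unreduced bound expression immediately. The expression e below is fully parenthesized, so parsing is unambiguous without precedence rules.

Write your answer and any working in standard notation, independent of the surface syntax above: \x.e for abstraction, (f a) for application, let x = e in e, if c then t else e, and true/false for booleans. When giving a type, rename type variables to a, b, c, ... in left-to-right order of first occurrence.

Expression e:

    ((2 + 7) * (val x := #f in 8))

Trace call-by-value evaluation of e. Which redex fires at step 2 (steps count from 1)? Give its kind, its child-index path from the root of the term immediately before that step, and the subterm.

Answer: let at 1 : (let x = false in 8)

Trace:
step 0: ((2 + 7) * (let x = false in 8))
step 1: [delta@0] (9 * (let x = false in 8))
step 2: [let@1] (9 * 8)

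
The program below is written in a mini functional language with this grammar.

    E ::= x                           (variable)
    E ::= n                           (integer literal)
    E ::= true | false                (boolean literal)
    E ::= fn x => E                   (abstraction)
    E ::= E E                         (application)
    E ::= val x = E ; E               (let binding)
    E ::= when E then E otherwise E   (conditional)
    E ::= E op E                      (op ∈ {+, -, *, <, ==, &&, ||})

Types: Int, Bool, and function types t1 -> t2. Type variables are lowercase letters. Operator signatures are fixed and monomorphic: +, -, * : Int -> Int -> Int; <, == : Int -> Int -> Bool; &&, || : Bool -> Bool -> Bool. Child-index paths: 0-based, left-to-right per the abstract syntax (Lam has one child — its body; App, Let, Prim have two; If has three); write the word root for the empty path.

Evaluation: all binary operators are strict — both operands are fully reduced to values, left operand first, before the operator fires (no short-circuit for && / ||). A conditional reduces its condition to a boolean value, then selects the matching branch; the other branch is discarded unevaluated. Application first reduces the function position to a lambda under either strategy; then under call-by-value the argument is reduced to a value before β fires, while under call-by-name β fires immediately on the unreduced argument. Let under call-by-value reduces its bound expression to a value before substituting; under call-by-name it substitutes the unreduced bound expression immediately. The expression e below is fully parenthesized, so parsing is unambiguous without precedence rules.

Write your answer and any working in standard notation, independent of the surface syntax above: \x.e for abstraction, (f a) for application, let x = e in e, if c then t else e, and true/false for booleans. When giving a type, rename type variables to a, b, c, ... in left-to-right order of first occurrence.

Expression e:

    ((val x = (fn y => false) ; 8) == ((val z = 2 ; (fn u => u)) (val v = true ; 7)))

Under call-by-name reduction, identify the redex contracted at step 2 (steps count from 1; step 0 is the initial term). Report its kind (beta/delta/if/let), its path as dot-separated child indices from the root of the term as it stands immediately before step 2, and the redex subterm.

Answer: let at 1.0 : (let z = 2 in (\u.u))

Trace:
step 0: ((let x = (\y.false) in 8) == ((let z = 2 in (\u.u)) (let v = true in 7)))
step 1: [let@0] (8 == ((let z = 2 in (\u.u)) (let v = true in 7)))
step 2: [let@1.0] (8 == ((\u.u) (let v = true in 7)))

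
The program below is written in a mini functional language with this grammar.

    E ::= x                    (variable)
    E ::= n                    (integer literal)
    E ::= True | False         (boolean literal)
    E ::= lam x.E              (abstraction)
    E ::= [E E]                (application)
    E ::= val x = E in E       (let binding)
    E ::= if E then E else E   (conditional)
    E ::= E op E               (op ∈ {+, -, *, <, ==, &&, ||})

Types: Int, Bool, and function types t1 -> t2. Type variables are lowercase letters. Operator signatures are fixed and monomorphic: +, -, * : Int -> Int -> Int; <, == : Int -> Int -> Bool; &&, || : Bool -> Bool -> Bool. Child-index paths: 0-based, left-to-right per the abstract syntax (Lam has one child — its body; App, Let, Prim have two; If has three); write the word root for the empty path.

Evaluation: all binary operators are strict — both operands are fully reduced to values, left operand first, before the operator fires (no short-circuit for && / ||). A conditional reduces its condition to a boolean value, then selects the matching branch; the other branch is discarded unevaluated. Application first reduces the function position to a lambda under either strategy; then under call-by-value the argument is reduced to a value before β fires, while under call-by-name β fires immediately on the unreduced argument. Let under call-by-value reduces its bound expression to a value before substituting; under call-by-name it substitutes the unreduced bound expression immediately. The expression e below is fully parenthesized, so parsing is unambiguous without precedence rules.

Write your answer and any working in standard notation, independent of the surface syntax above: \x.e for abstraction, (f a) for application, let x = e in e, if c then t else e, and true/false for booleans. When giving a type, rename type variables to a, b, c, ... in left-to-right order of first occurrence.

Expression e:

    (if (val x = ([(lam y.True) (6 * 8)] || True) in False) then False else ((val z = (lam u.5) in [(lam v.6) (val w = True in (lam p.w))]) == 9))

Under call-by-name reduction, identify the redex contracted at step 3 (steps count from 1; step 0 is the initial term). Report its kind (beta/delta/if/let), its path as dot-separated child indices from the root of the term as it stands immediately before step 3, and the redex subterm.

Answer: let at 0 : (let z = (\u.5) in ((\v.6) (let w = true in (\p.w))))

Working:
step 0: (if (let x = (((\y.true) (6 * 8)) || true) in false) then false else ((let z = (\u.5) in ((\v.6) (let w = true in (\p.w)))) == 9))
step 1: [let@0] (if false then false else ((let z = (\u.5) in ((\v.6) (let w = true in (\p.w)))) == 9))
step 2: [if@root] ((let z = (\u.5) in ((\v.6) (let w = true in (\p.w)))) == 9)
step 3: [let@0] (((\v.6) (let w = true in (\p.w))) == 9)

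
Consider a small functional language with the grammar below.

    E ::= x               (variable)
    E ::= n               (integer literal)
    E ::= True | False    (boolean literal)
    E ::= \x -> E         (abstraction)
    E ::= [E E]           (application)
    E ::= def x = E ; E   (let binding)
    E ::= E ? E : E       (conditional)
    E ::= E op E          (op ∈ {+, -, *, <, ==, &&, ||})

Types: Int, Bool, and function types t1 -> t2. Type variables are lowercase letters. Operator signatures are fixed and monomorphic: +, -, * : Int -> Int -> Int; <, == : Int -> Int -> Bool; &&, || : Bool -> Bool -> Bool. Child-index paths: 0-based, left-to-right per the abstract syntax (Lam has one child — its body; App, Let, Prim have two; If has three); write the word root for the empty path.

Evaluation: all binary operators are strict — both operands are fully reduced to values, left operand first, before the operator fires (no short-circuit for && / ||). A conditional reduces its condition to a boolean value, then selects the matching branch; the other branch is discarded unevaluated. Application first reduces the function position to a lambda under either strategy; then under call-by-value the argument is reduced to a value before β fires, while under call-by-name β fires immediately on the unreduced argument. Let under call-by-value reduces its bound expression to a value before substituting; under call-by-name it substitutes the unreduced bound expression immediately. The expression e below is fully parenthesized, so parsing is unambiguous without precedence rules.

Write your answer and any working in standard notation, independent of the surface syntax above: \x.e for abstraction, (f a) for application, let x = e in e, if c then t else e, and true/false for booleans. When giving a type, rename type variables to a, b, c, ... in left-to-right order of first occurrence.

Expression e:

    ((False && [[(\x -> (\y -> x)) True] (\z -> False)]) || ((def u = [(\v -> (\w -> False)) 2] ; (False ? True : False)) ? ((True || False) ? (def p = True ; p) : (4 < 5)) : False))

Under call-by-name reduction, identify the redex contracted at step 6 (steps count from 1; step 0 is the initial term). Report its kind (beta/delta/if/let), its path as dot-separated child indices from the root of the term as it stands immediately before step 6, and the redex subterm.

Trace:
step 0: ((false && (((\x.(\y.x)) true) (\z.false))) || (if (let u = ((\v.(\w.false)) 2) in (if false then true else false)) then (if (true || false) then (let p = true in p) else (4 < 5)) else false))
step 1: [beta@0.1.0] ((false && ((\y.true) (\z.false))) || (if (let u = ((\v.(\w.false)) 2) in (if false then true else false)) then (if (true || false) then (let p = true in p) else (4 < 5)) else false))
step 2: [beta@0.1] ((false && true) || (if (let u = ((\v.(\w.false)) 2) in (if false then true else false)) then (if (true || false) then (let p = true in p) else (4 < 5)) else false))
step 3: [delta@0] (false || (if (let u = ((\v.(\w.false)) 2) in (if false then true else false)) then (if (true || false) then (let p = true in p) else (4 < 5)) else false))
step 4: [let@1.0] (false || (if (if false then true else false) then (if (true || false) then (let p = true in p) else (4 < 5)) else false))
step 5: [if@1.0] (false || (if false then (if (true || false) then (let p = true in p) else (4 < 5)) else false))
step 6: [if@1] (false || false)

Answer: if at 1 : (if false then (if (true || false) then (let p = true in p) else (4 < 5)) else false)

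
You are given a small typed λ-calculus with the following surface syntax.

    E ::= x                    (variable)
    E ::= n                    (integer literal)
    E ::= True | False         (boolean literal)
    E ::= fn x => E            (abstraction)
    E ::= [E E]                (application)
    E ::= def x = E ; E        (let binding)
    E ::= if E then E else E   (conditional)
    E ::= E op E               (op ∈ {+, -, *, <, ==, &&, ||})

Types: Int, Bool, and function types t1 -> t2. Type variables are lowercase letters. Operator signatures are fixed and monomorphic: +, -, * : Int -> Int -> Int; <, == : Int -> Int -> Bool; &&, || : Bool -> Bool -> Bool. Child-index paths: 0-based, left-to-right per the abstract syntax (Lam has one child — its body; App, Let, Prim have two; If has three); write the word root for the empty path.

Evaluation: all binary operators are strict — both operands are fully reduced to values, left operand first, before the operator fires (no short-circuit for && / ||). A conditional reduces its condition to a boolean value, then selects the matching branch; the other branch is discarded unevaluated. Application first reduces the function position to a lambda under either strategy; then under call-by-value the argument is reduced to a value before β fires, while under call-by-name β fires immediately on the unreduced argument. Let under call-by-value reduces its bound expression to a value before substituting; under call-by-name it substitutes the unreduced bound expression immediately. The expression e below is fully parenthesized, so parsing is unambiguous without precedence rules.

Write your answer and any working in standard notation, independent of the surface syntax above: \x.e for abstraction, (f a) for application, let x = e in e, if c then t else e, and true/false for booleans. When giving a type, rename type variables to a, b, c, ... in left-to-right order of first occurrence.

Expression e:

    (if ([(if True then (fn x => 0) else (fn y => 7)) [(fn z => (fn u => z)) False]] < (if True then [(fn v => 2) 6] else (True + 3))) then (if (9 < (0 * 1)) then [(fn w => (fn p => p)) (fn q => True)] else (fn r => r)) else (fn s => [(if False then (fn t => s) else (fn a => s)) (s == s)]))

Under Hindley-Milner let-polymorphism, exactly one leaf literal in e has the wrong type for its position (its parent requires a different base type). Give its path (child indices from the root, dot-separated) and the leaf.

Answer: 0.1.2.0 : true

Derivation:
  unify Bool ~ Bool
\x._ : a -> Int
\y._ : b -> Int
  unify a -> Int ~ b -> Int
  unify a ~ b
  unify Int ~ Int
z : c
\u._ : d -> c
\z._ : c -> d -> c
  unify c -> d -> c ~ Bool -> e
  unify c ~ Bool
  unify d -> Bool ~ e
_ _ : d -> Bool
  unify b -> Int ~ (d -> Bool) -> f
  unify b ~ d -> Bool
  unify Int ~ f
_ _ : Int
  unify Int ~ Int
  unify Bool ~ Bool
\v._ : g -> Int
  unify g -> Int ~ Int -> h
  unify g ~ Int
  unify Int ~ h
_ _ : Int
  unify Bool ~ Int
  FAIL: mismatch Bool ~ Int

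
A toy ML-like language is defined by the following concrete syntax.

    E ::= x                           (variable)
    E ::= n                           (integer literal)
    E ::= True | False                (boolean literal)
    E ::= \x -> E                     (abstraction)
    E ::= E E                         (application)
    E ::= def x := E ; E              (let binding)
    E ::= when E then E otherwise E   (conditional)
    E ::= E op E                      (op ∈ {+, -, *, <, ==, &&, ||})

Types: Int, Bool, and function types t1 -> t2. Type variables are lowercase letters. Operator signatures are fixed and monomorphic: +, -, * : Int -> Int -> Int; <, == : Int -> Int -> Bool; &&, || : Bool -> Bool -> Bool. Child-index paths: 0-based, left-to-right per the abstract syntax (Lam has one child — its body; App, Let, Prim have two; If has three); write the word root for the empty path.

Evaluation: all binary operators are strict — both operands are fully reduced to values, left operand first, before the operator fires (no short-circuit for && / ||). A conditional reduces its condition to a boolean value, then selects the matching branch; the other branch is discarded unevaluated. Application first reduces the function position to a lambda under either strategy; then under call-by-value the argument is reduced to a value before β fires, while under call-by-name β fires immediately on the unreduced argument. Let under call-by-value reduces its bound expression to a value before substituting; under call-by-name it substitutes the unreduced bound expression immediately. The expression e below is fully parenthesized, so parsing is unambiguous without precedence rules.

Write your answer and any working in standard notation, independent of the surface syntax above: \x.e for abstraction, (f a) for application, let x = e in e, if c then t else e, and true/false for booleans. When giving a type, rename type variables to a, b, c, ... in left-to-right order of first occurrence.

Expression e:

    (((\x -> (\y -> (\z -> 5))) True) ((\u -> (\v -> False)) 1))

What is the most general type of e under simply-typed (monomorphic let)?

Trace:
\z._ : c -> Int
\y._ : b -> c -> Int
\x._ : a -> b -> c -> Int
  unify a -> b -> c -> Int ~ Bool -> d
  unify a ~ Bool
  unify b -> c -> Int ~ d
_ _ : b -> c -> Int
\v._ : f -> Bool
\u._ : e -> f -> Bool
  unify e -> f -> Bool ~ Int -> g
  unify e ~ Int
  unify f -> Bool ~ g
_ _ : f -> Bool
  unify b -> c -> Int ~ (f -> Bool) -> h
  unify b ~ f -> Bool
  unify c -> Int ~ h
_ _ : c -> Int

Answer: a -> Int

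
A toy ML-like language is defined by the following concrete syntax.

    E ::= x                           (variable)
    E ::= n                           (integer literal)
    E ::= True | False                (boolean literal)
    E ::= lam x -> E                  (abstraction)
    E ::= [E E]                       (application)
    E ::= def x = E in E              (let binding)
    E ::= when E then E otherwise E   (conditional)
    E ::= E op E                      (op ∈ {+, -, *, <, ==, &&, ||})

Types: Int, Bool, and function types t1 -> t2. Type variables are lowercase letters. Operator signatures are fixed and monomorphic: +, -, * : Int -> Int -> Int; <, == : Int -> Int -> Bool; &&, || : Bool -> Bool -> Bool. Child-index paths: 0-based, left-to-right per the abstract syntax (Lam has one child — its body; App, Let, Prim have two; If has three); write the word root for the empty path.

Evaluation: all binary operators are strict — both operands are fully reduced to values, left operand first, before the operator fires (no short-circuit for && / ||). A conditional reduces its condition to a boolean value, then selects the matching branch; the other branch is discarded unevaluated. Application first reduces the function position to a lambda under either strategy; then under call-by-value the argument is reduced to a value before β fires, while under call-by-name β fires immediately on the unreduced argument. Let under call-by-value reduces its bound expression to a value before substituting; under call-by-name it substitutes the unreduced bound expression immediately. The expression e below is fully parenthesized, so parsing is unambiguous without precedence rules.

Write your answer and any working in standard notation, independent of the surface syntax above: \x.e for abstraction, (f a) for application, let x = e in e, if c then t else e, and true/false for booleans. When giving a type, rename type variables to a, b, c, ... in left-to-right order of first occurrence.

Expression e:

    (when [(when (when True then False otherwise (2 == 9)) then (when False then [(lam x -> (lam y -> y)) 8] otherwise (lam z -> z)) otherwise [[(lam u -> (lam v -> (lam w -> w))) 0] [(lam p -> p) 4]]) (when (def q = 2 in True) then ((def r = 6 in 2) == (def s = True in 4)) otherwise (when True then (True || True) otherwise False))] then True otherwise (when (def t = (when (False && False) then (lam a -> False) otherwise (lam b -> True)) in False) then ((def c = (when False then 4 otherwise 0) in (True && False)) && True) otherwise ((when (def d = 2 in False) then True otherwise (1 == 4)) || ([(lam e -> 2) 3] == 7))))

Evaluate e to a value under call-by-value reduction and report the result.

Answer: false

Working:
step 0: (if ((if (if true then false else (2 == 9)) then (if false then ((\x.(\y.y)) 8) else (\z.z)) else (((\u.(\v.(\w.w))) 0) ((\p.p) 4))) (if (let q = 2 in true) then ((let r = 6 in 2) == (let s = true in 4)) else (if true then (true || true) else false))) then true else (if (let t = (if (false && false) then (\a.false) else (\b.true)) in false) then ((let c = (if false then 4 else 0) in (true && false)) && true) else ((if (let d = 2 in false) then true else (1 == 4)) || (((\e.2) 3) == 7))))
step 1: [if@0.0.0] (if ((if false then (if false then ((\x.(\y.y)) 8) else (\z.z)) else (((\u.(\v.(\w.w))) 0) ((\p.p) 4))) (if (let q = 2 in true) then ((let r = 6 in 2) == (let s = true in 4)) else (if true then (true || true) else false))) then true else (if (let t = (if (false && false) then (\a.false) else (\b.true)) in false) then ((let c = (if false then 4 else 0) in (true && false)) && true) else ((if (let d = 2 in false) then true else (1 == 4)) || (((\e.2) 3) == 7))))
step 2: [if@0.0] (if ((((\u.(\v.(\w.w))) 0) ((\p.p) 4)) (if (let q = 2 in true) then ((let r = 6 in 2) == (let s = true in 4)) else (if true then (true || true) else false))) then true else (if (let t = (if (false && false) then (\a.false) else (\b.true)) in false) then ((let c = (if false then 4 else 0) in (true && false)) && true) else ((if (let d = 2 in false) then true else (1 == 4)) || (((\e.2) 3) == 7))))
step 3: [beta@0.0.0] (if (((\v.(\w.w)) ((\p.p) 4)) (if (let q = 2 in true) then ((let r = 6 in 2) == (let s = true in 4)) else (if true then (true || true) else false))) then true else (if (let t = (if (false && false) then (\a.false) else (\b.true)) in false) then ((let c = (if false then 4 else 0) in (true && false)) && true) else ((if (let d = 2 in false) then true else (1 == 4)) || (((\e.2) 3) == 7))))
step 4: [beta@0.0.1] (if (((\v.(\w.w)) 4) (if (let q = 2 in true) then ((let r = 6 in 2) == (let s = true in 4)) else (if true then (true || true) else false))) then true else (if (let t = (if (false && false) then (\a.false) else (\b.true)) in false) then ((let c = (if false then 4 else 0) in (true && false)) && true) else ((if (let d = 2 in false) then true else (1 == 4)) || (((\e.2) 3) == 7))))
step 5: [beta@0.0] (if ((\w.w) (if (let q = 2 in true) then ((let r = 6 in 2) == (let s = true in 4)) else (if true then (true || true) else false))) then true else (if (let t = (if (false && false) then (\a.false) else (\b.true)) in false) then ((let c = (if false then 4 else 0) in (true && false)) && true) else ((if (let d = 2 in false) then true else (1 == 4)) || (((\e.2) 3) == 7))))
step 6: [let@0.1.0] (if ((\w.w) (if true then ((let r = 6 in 2) == (let s = true in 4)) else (if true then (true || true) else false))) then true else (if (let t = (if (false && false) then (\a.false) else (\b.true)) in false) then ((let c = (if false then 4 else 0) in (true && false)) && true) else ((if (let d = 2 in false) then true else (1 == 4)) || (((\e.2) 3) == 7))))
step 7: [if@0.1] (if ((\w.w) ((let r = 6 in 2) == (let s = true in 4))) then true else (if (let t = (if (false && false) then (\a.false) else (\b.true)) in false) then ((let c = (if false then 4 else 0) in (true && false)) && true) else ((if (let d = 2 in false) then true else (1 == 4)) || (((\e.2) 3) == 7))))
step 8: [let@0.1.0] (if ((\w.w) (2 == (let s = true in 4))) then true else (if (let t = (if (false && false) then (\a.false) else (\b.true)) in false) then ((let c = (if false then 4 else 0) in (true && false)) && true) else ((if (let d = 2 in false) then true else (1 == 4)) || (((\e.2) 3) == 7))))
step 9: [let@0.1.1] (if ((\w.w) (2 == 4)) then true else (if (let t = (if (false && false) then (\a.false) else (\b.true)) in false) then ((let c = (if false then 4 else 0) in (true && false)) && true) else ((if (let d = 2 in false) then true else (1 == 4)) || (((\e.2) 3) == 7))))
step 10: [delta@0.1] (if ((\w.w) false) then true else (if (let t = (if (false && false) then (\a.false) else (\b.true)) in false) then ((let c = (if false then 4 else 0) in (true && false)) && true) else ((if (let d = 2 in false) then true else (1 == 4)) || (((\e.2) 3) == 7))))
step 11: [beta@0] (if false then true else (if (let t = (if (false && false) then (\a.false) else (\b.true)) in false) then ((let c = (if false then 4 else 0) in (true && false)) && true) else ((if (let d = 2 in false) then true else (1 == 4)) || (((\e.2) 3) == 7))))
step 12: [if@root] (if (let t = (if (false && false) then (\a.false) else (\b.true)) in false) then ((let c = (if false then 4 else 0) in (true && false)) && true) else ((if (let d = 2 in false) then true else (1 == 4)) || (((\e.2) 3) == 7)))
step 13: [delta@0.0.0] (if (let t = (if false then (\a.false) else (\b.true)) in false) then ((let c = (if false then 4 else 0) in (true && false)) && true) else ((if (let d = 2 in false) then true else (1 == 4)) || (((\e.2) 3) == 7)))
step 14: [if@0.0] (if (let t = (\b.true) in false) then ((let c = (if false then 4 else 0) in (true && false)) && true) else ((if (let d = 2 in false) then true else (1 == 4)) || (((\e.2) 3) == 7)))
step 15: [let@0] (if false then ((let c = (if false then 4 else 0) in (true && false)) && true) else ((if (let d = 2 in false) then true else (1 == 4)) || (((\e.2) 3) == 7)))
step 16: [if@root] ((if (let d = 2 in false) then true else (1 == 4)) || (((\e.2) 3) == 7))
step 17: [let@0.0] ((if false then true else (1 == 4)) || (((\e.2) 3) == 7))
step 18: [if@0] ((1 == 4) || (((\e.2) 3) == 7))
step 19: [delta@0] (false || (((\e.2) 3) == 7))
step 20: [beta@1.0] (false || (2 == 7))
step 21: [delta@1] (false || false)
step 22: [delta@root] false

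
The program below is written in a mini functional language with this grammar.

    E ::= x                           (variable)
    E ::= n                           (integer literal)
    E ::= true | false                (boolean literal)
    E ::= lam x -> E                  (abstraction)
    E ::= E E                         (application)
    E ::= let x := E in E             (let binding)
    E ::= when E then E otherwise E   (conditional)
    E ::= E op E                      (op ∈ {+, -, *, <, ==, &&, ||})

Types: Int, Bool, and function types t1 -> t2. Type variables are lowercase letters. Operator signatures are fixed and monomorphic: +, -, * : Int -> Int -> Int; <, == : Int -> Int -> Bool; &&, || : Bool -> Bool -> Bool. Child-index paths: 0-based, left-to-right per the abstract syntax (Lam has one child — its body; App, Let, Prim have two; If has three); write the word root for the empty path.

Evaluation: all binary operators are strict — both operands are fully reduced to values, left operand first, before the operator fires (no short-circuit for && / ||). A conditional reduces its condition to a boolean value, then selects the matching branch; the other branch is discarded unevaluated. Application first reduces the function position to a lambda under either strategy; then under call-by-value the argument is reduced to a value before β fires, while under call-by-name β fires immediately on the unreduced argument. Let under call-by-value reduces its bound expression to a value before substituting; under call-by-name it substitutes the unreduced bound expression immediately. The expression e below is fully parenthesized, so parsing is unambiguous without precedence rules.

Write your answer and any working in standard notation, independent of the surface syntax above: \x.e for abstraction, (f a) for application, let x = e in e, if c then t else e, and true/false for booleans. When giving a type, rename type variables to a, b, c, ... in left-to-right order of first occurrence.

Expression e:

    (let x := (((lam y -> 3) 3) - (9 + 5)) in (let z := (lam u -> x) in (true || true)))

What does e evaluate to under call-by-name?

Derivation:
step 0: (let x = (((\y.3) 3) - (9 + 5)) in (let z = (\u.x) in (true || true)))
step 1: [let@root] (let z = (\u.(((\y.3) 3) - (9 + 5))) in (true || true))
step 2: [let@root] (true || true)
step 3: [delta@root] true

Answer: true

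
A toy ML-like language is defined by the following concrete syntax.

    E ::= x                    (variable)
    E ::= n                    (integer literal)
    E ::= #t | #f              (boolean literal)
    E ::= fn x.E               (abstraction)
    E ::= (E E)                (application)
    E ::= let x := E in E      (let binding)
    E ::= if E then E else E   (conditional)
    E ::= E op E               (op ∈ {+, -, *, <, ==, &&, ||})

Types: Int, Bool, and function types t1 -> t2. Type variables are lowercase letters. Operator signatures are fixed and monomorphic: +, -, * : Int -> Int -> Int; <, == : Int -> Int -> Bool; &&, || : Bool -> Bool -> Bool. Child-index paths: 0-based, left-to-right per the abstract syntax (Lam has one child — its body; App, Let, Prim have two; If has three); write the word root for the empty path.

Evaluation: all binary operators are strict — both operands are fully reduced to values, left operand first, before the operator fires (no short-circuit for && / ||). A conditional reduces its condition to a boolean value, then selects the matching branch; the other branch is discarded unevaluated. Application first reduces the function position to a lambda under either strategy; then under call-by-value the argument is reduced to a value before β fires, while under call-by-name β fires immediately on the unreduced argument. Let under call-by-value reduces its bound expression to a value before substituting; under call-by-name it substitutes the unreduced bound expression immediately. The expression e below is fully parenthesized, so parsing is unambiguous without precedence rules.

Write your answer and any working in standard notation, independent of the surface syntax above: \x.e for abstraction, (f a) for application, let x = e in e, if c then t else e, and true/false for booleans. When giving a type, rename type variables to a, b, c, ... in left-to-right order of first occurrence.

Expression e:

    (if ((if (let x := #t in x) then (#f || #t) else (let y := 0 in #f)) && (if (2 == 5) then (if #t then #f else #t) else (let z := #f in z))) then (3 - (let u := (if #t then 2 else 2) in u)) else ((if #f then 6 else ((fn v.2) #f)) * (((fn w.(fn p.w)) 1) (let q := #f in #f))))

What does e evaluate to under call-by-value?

Answer: 2

Derivation:
step 0: (if ((if (let x = true in x) then (false || true) else (let y = 0 in false)) && (if (2 == 5) then (if true then false else true) else (let z = false in z))) then (3 - (let u = (if true then 2 else 2) in u)) else ((if false then 6 else ((\v.2) false)) * (((\w.(\p.w)) 1) (let q = false in false))))
step 1: [let@0.0.0] (if ((if true then (false || true) else (let y = 0 in false)) && (if (2 == 5) then (if true then false else true) else (let z = false in z))) then (3 - (let u = (if true then 2 else 2) in u)) else ((if false then 6 else ((\v.2) false)) * (((\w.(\p.w)) 1) (let q = false in false))))
step 2: [if@0.0] (if ((false || true) && (if (2 == 5) then (if true then false else true) else (let z = false in z))) then (3 - (let u = (if true then 2 else 2) in u)) else ((if false then 6 else ((\v.2) false)) * (((\w.(\p.w)) 1) (let q = false in false))))
step 3: [delta@0.0] (if (true && (if (2 == 5) then (if true then false else true) else (let z = false in z))) then (3 - (let u = (if true then 2 else 2) in u)) else ((if false then 6 else ((\v.2) false)) * (((\w.(\p.w)) 1) (let q = false in false))))
step 4: [delta@0.1.0] (if (true && (if false then (if true then false else true) else (let z = false in z))) then (3 - (let u = (if true then 2 else 2) in u)) else ((if false then 6 else ((\v.2) false)) * (((\w.(\p.w)) 1) (let q = false in false))))
step 5: [if@0.1] (if (true && (let z = false in z)) then (3 - (let u = (if true then 2 else 2) in u)) else ((if false then 6 else ((\v.2) false)) * (((\w.(\p.w)) 1) (let q = false in false))))
step 6: [let@0.1] (if (true && false) then (3 - (let u = (if true then 2 else 2) in u)) else ((if false then 6 else ((\v.2) false)) * (((\w.(\p.w)) 1) (let q = false in false))))
step 7: [delta@0] (if false then (3 - (let u = (if true then 2 else 2) in u)) else ((if false then 6 else ((\v.2) false)) * (((\w.(\p.w)) 1) (let q = false in false))))
step 8: [if@root] ((if false then 6 else ((\v.2) false)) * (((\w.(\p.w)) 1) (let q = false in false)))
step 9: [if@0] (((\v.2) false) * (((\w.(\p.w)) 1) (let q = false in false)))
step 10: [beta@0] (2 * (((\w.(\p.w)) 1) (let q = false in false)))
step 11: [beta@1.0] (2 * ((\p.1) (let q = false in false)))
step 12: [let@1.1] (2 * ((\p.1) false))
step 13: [beta@1] (2 * 1)
step 14: [delta@root] 2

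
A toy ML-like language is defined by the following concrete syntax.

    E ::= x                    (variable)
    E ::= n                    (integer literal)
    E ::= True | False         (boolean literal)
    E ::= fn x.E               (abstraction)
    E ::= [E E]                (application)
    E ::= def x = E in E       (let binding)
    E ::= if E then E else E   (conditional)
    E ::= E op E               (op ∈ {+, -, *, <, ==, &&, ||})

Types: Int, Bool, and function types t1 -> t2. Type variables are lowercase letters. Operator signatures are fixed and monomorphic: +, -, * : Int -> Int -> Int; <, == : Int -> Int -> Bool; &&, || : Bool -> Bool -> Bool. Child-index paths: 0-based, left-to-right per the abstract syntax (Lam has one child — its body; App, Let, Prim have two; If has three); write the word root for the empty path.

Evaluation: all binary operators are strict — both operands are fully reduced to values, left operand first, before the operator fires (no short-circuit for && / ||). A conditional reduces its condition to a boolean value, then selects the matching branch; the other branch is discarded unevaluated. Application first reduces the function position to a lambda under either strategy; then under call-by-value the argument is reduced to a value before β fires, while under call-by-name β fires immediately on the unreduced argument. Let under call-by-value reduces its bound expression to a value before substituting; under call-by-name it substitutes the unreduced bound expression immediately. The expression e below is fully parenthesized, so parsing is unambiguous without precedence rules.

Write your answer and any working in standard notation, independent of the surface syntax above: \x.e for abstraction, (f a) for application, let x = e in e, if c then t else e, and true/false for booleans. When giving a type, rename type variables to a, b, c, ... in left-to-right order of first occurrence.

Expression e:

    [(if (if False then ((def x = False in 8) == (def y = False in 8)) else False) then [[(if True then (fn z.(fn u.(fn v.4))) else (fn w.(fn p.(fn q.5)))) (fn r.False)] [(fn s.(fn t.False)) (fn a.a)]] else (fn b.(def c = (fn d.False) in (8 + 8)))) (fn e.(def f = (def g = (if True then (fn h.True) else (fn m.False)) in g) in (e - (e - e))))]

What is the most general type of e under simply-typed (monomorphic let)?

Answer: Int

Working:
  unify Bool ~ Bool
let x : Bool
  unify Int ~ Int
let y : Bool
  unify Int ~ Int
  unify Bool ~ Bool
  unify Bool ~ Bool
  unify Bool ~ Bool
\v._ : c -> Int
\u._ : b -> c -> Int
\z._ : a -> b -> c -> Int
\q._ : f -> Int
\p._ : e -> f -> Int
\w._ : d -> e -> f -> Int
  unify a -> b -> c -> Int ~ d -> e -> f -> Int
  unify a ~ d
  unify b -> c -> Int ~ e -> f -> Int
  unify b ~ e
  unify c -> Int ~ f -> Int
  unify c ~ f
  unify Int ~ Int
\r._ : g -> Bool
  unify d -> e -> f -> Int ~ (g -> Bool) -> h
  unify d ~ g -> Bool
  unify e -> f -> Int ~ h
_ _ : e -> f -> Int
\t._ : j -> Bool
\s._ : i -> j -> Bool
a : k
\a._ : k -> k
  unify i -> j -> Bool ~ (k -> k) -> l
  unify i ~ k -> k
  unify j -> Bool ~ l
_ _ : j -> Bool
  unify e -> f -> Int ~ (j -> Bool) -> m
  unify e ~ j -> Bool
  unify f -> Int ~ m
_ _ : f -> Int
\d._ : o -> Bool
let c : o -> Bool
  unify Int ~ Int
  unify Int ~ Int
\b._ : n -> Int
  unify f -> Int ~ n -> Int
  unify f ~ n
  unify Int ~ Int
  unify Bool ~ Bool
\h._ : q -> Bool
\m._ : r -> Bool
  unify q -> Bool ~ r -> Bool
  unify q ~ r
  unify Bool ~ Bool
let g : r -> Bool
g : r -> Bool
let f : r -> Bool
e : p
  unify p ~ Int
e : Int
  unify Int ~ Int
e : Int
  unify Int ~ Int
  unify Int ~ Int
\e._ : Int -> Int
  unify n -> Int ~ (Int -> Int) -> s
  unify n ~ Int -> Int
  unify Int ~ s
_ _ : Int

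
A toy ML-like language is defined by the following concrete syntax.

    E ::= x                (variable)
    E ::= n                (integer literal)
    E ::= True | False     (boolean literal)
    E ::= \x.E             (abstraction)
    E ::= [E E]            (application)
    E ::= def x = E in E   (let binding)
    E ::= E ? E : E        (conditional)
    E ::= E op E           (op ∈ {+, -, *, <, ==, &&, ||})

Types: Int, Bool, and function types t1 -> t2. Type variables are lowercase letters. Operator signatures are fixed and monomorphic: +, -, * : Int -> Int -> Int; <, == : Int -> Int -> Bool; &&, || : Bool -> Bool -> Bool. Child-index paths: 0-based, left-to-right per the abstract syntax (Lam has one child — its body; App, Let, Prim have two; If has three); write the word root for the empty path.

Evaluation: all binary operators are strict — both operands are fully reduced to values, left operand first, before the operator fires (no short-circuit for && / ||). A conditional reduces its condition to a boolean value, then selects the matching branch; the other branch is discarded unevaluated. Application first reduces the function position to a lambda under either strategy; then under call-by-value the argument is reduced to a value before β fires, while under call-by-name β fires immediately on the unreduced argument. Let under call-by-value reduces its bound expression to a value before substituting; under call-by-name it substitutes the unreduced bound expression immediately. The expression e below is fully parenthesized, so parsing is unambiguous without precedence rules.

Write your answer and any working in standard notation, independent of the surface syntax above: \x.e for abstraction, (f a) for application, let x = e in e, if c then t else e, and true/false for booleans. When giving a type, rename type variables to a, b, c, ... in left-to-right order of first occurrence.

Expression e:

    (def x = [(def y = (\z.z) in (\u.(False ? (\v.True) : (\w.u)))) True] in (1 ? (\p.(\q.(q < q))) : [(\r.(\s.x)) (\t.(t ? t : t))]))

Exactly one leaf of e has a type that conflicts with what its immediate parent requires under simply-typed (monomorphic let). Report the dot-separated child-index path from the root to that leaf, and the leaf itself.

Trace:
z : a
\z._ : a -> a
let y : a -> a
  unify Bool ~ Bool
\v._ : c -> Bool
u : b
\w._ : d -> b
  unify c -> Bool ~ d -> b
  unify c ~ d
  unify Bool ~ b
\u._ : Bool -> d -> Bool
  unify Bool -> d -> Bool ~ Bool -> e
  unify Bool ~ Bool
  unify d -> Bool ~ e
_ _ : d -> Bool
let x : d -> Bool
  unify Int ~ Bool
  FAIL: mismatch Int ~ Bool

Answer: 1.0 : 1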